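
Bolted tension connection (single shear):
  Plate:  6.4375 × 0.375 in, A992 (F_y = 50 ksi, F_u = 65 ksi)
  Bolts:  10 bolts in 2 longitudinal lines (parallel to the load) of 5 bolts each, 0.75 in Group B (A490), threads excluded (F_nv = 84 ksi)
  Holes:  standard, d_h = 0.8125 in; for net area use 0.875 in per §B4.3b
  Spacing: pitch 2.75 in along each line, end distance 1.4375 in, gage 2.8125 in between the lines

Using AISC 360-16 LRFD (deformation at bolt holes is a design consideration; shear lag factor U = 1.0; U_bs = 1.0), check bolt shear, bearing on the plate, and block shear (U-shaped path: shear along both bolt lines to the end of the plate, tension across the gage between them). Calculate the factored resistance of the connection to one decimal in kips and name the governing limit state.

221.9 kips (block shear governs)

Bolt shear: A_b = π(0.75)²/4 = 0.44179 in². φR_n = 0.75 × 84 × 0.44179 × 10 × 1 = 278.3 kips.
Bearing (0.375 in plate, F_u = 65 ksi): end bolts L_c = 1.4375 − 0.8125/2 = 1.03125, R_n = min(1.2×1.03125×0.375×65, 2.4×0.75×0.375×65) = 30.164 kips/bolt; interior L_c = 2.75 − 0.8125 = 1.9375, R_n = 43.875 kips/bolt. φR_n = 0.75 × (2×30.164 + 8×43.875) = 308.5 kips.
Block shear: shear path 2×[1.4375+4×2.75] = 2×12.4375 in, A_gv = 9.3281, A_nv = 2×(12.4375 − 4.5×0.875)×0.375 = 6.375 in²; tension across gage: (2.8125 − 1×0.875)×0.375 = 0.72656 in². R_n = min(0.6×65×6.375, 0.6×50×9.3281) + 1.0×65×0.72656 = min(248.63, 279.84) + 47.226 = 295.86 kips. φR_n = 0.75 × 295.86 = 221.9 kips.
Governing: min(278.3, 308.5, 221.9) = 221.9 kips → block shear.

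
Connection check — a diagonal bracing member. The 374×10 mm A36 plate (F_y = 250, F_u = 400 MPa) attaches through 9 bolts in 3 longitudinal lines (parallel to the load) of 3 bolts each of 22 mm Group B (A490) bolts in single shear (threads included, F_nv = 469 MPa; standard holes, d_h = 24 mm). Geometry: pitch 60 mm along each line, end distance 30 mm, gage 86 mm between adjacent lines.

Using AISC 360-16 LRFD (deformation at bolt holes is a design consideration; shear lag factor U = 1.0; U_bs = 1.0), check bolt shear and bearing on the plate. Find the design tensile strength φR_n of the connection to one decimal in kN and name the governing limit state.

972.0 kN (bearing governs)

Bolt shear: A_b = π(22)²/4 = 380.13 mm². φR_n = 0.75 × 469 × 380.13 × 9 × 1 = 1203.4 kN.
Bearing (10 mm plate, F_u = 400 MPa): end bolts L_c = 30 − 24/2 = 18, R_n = min(1.2×18×10×400, 2.4×22×10×400) = 86.4 kN/bolt; interior L_c = 60 − 24 = 36, R_n = 172.8 kN/bolt. φR_n = 0.75 × (3×86.4 + 6×172.8) = 972.0 kN.
Governing: min(1203.4, 972.0) = 972.0 kN → bearing.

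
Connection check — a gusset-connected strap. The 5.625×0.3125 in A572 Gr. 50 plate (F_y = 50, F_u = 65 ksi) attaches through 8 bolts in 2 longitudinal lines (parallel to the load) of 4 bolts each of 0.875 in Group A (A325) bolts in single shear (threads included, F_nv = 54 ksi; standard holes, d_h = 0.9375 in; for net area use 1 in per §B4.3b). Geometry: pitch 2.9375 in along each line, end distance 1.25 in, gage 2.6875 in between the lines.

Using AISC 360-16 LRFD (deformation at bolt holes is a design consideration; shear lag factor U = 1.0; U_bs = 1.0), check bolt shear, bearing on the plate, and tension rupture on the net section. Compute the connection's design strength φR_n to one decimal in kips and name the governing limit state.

Bolt shear: A_b = π(0.875)²/4 = 0.60132 in². φR_n = 0.75 × 54 × 0.60132 × 8 × 1 = 194.8 kips.
Bearing (0.3125 in plate, F_u = 65 ksi): end bolts L_c = 1.25 − 0.9375/2 = 0.78125, R_n = min(1.2×0.78125×0.3125×65, 2.4×0.875×0.3125×65) = 19.043 kips/bolt; interior L_c = 2.9375 − 0.9375 = 2, R_n = 42.656 kips/bolt. φR_n = 0.75 × (2×19.043 + 6×42.656) = 220.5 kips.
Tension rupture (net): A_n = (5.625 − 2×1)×0.3125 = 1.1328 in² (U = 1.0, A_e = A_n). φR_n = 0.75 × 65 × 1.1328 = 55.2 kips.
Governing: min(194.8, 220.5, 55.2) = 55.2 kips → net-section rupture.

55.2 kips (net-section rupture governs)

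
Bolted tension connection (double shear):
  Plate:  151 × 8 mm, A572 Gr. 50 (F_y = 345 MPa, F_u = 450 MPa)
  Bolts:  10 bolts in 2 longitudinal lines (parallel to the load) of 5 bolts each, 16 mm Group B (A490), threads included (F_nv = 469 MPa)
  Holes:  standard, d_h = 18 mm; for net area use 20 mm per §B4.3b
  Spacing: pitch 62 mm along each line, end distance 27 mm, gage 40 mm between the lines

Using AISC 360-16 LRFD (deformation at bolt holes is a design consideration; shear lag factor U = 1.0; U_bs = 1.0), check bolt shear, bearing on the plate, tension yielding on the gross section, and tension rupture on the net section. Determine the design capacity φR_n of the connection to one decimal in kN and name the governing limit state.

Bolt shear: A_b = π(16)²/4 = 201.06 mm². φR_n = 0.75 × 469 × 201.06 × 10 × 2 = 1414.5 kN.
Bearing (8 mm plate, F_u = 450 MPa): end bolts L_c = 27 − 18/2 = 18, R_n = min(1.2×18×8×450, 2.4×16×8×450) = 77.76 kN/bolt; interior L_c = 62 − 18 = 44, R_n = 138.24 kN/bolt. φR_n = 0.75 × (2×77.76 + 8×138.24) = 946.1 kN.
Tension yield (gross): A_g = 151×8 = 1208 mm². φR_n = 0.90 × 345 × 1208 = 375.1 kN.
Tension rupture (net): A_n = (151 − 2×20)×8 = 888 mm² (U = 1.0, A_e = A_n). φR_n = 0.75 × 450 × 888 = 299.7 kN.
Governing: min(1414.5, 946.1, 375.1, 299.7) = 299.7 kN → net-section rupture.

299.7 kN (net-section rupture governs)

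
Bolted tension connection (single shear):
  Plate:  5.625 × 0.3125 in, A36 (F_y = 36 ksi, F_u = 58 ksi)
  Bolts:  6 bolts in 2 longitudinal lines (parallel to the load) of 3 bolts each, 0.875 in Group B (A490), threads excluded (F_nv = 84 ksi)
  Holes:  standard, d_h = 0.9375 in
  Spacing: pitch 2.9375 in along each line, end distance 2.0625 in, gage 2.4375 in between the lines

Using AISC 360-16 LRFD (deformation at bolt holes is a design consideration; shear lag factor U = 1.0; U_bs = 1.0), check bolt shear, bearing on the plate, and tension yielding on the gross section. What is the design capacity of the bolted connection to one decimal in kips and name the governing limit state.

57.0 kips (gross-section yield governs)

Bolt shear: A_b = π(0.875)²/4 = 0.60132 in². φR_n = 0.75 × 84 × 0.60132 × 6 × 1 = 227.3 kips.
Bearing (0.3125 in plate, F_u = 58 ksi): end bolts L_c = 2.0625 − 0.9375/2 = 1.59375, R_n = min(1.2×1.59375×0.3125×58, 2.4×0.875×0.3125×58) = 34.664 kips/bolt; interior L_c = 2.9375 − 0.9375 = 2, R_n = 38.063 kips/bolt. φR_n = 0.75 × (2×34.664 + 4×38.063) = 166.2 kips.
Tension yield (gross): A_g = 5.625×0.3125 = 1.7578 in². φR_n = 0.90 × 36 × 1.7578 = 57.0 kips.
Governing: min(227.3, 166.2, 57.0) = 57.0 kips → gross-section yield.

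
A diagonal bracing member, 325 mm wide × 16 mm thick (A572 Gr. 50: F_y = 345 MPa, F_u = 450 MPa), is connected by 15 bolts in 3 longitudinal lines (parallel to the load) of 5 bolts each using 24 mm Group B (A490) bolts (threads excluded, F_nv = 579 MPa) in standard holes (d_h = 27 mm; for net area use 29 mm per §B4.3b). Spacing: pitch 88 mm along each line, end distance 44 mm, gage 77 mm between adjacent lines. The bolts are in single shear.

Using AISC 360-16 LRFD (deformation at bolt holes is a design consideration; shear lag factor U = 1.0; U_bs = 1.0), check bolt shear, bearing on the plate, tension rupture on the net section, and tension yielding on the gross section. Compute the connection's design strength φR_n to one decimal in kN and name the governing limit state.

1285.2 kN (net-section rupture governs)

Bolt shear: A_b = π(24)²/4 = 452.39 mm². φR_n = 0.75 × 579 × 452.39 × 15 × 1 = 2946.8 kN.
Bearing (16 mm plate, F_u = 450 MPa): end bolts L_c = 44 − 27/2 = 30.5, R_n = min(1.2×30.5×16×450, 2.4×24×16×450) = 263.52 kN/bolt; interior L_c = 88 − 27 = 61, R_n = 414.72 kN/bolt. φR_n = 0.75 × (3×263.52 + 12×414.72) = 4325.4 kN.
Tension rupture (net): A_n = (325 − 3×29)×16 = 3808 mm² (U = 1.0, A_e = A_n). φR_n = 0.75 × 450 × 3808 = 1285.2 kN.
Tension yield (gross): A_g = 325×16 = 5200 mm². φR_n = 0.90 × 345 × 5200 = 1614.6 kN.
Governing: min(2946.8, 4325.4, 1285.2, 1614.6) = 1285.2 kN → net-section rupture.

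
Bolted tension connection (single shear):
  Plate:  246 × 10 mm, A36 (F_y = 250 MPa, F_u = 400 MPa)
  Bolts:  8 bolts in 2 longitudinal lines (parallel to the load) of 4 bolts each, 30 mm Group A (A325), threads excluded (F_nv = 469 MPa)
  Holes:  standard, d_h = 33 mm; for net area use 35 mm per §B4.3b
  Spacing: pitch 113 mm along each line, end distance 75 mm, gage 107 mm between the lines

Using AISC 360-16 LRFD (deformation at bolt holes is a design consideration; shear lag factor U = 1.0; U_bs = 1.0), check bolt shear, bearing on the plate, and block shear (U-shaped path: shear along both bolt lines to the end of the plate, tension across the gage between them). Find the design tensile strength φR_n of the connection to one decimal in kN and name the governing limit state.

Bolt shear: A_b = π(30)²/4 = 706.86 mm². φR_n = 0.75 × 469 × 706.86 × 8 × 1 = 1989.1 kN.
Bearing (10 mm plate, F_u = 400 MPa): end bolts L_c = 75 − 33/2 = 58.5, R_n = min(1.2×58.5×10×400, 2.4×30×10×400) = 280.8 kN/bolt; interior L_c = 113 − 33 = 80, R_n = 288 kN/bolt. φR_n = 0.75 × (2×280.8 + 6×288) = 1717.2 kN.
Block shear: shear path 2×[75+3×113] = 2×414 mm, A_gv = 8280, A_nv = 2×(414 − 3.5×35)×10 = 5830 mm²; tension across gage: (107 − 1×35)×10 = 720 mm². R_n = min(0.6×400×5830, 0.6×250×8280) + 1.0×400×720 = min(1399.2, 1242) + 288 = 1530 kN. φR_n = 0.75 × 1530 = 1147.5 kN.
Governing: min(1989.1, 1717.2, 1147.5) = 1147.5 kN → block shear.

1147.5 kN (block shear governs)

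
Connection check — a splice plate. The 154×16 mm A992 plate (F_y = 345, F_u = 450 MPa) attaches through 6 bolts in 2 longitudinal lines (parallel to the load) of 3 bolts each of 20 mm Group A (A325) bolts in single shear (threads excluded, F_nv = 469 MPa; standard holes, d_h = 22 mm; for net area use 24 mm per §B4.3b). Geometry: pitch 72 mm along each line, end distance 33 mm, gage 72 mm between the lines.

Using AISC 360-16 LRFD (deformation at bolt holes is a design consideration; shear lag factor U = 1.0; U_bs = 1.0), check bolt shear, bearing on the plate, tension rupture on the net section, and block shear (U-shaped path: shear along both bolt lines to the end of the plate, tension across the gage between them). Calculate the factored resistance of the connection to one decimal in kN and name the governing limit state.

Bolt shear: A_b = π(20)²/4 = 314.16 mm². φR_n = 0.75 × 469 × 314.16 × 6 × 1 = 663.0 kN.
Bearing (16 mm plate, F_u = 450 MPa): end bolts L_c = 33 − 22/2 = 22, R_n = min(1.2×22×16×450, 2.4×20×16×450) = 190.08 kN/bolt; interior L_c = 72 − 22 = 50, R_n = 345.6 kN/bolt. φR_n = 0.75 × (2×190.08 + 4×345.6) = 1321.9 kN.
Tension rupture (net): A_n = (154 − 2×24)×16 = 1696 mm² (U = 1.0, A_e = A_n). φR_n = 0.75 × 450 × 1696 = 572.4 kN.
Block shear: shear path 2×[33+2×72] = 2×177 mm, A_gv = 5664, A_nv = 2×(177 − 2.5×24)×16 = 3744 mm²; tension across gage: (72 − 1×24)×16 = 768 mm². R_n = min(0.6×450×3744, 0.6×345×5664) + 1.0×450×768 = min(1010.9, 1172.4) + 345.6 = 1356.5 kN. φR_n = 0.75 × 1356.5 = 1017.4 kN.
Governing: min(663.0, 1321.9, 572.4, 1017.4) = 572.4 kN → net-section rupture.

572.4 kN (net-section rupture governs)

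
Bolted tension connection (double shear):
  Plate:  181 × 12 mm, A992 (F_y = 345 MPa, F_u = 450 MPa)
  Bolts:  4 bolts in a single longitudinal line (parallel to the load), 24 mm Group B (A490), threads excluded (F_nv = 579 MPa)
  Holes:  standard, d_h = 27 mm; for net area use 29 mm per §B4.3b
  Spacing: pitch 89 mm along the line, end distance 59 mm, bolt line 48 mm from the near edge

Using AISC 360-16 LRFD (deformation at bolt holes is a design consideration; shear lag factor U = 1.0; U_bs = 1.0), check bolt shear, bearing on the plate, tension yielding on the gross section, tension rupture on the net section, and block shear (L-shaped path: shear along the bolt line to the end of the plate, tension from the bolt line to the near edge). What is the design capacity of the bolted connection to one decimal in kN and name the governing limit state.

615.6 kN (net-section rupture governs)

Bolt shear: A_b = π(24)²/4 = 452.39 mm². φR_n = 0.75 × 579 × 452.39 × 4 × 2 = 1571.6 kN.
Bearing (12 mm plate, F_u = 450 MPa): end bolts L_c = 59 − 27/2 = 45.5, R_n = min(1.2×45.5×12×450, 2.4×24×12×450) = 294.84 kN/bolt; interior L_c = 89 − 27 = 62, R_n = 311.04 kN/bolt. φR_n = 0.75 × (1×294.84 + 3×311.04) = 921.0 kN.
Tension yield (gross): A_g = 181×12 = 2172 mm². φR_n = 0.90 × 345 × 2172 = 674.4 kN.
Tension rupture (net): A_n = (181 − 1×29)×12 = 1824 mm² (U = 1.0, A_e = A_n). φR_n = 0.75 × 450 × 1824 = 615.6 kN.
Block shear: shear path 1×[59+3×89] = 1×326 mm, A_gv = 3912, A_nv = 1×(326 − 3.5×29)×12 = 2694 mm²; tension to near edge: (48 − 0.5×29)×12 = 402 mm². R_n = min(0.6×450×2694, 0.6×345×3912) + 1.0×450×402 = min(727.38, 809.78) + 180.9 = 908.28 kN. φR_n = 0.75 × 908.28 = 681.2 kN.
Governing: min(1571.6, 921.0, 674.4, 615.6, 681.2) = 615.6 kN → net-section rupture.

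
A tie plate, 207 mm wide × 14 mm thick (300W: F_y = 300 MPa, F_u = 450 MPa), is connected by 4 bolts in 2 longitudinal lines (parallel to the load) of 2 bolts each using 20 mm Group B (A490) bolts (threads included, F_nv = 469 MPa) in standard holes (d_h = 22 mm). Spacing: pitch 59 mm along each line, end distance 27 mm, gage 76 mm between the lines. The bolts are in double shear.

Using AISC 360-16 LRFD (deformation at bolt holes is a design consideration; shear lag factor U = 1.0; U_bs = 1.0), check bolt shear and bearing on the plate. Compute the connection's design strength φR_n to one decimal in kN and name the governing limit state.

601.0 kN (bearing governs)

Bolt shear: A_b = π(20)²/4 = 314.16 mm². φR_n = 0.75 × 469 × 314.16 × 4 × 2 = 884.0 kN.
Bearing (14 mm plate, F_u = 450 MPa): end bolts L_c = 27 − 22/2 = 16, R_n = min(1.2×16×14×450, 2.4×20×14×450) = 120.96 kN/bolt; interior L_c = 59 − 22 = 37, R_n = 279.72 kN/bolt. φR_n = 0.75 × (2×120.96 + 2×279.72) = 601.0 kN.
Governing: min(884.0, 601.0) = 601.0 kN → bearing.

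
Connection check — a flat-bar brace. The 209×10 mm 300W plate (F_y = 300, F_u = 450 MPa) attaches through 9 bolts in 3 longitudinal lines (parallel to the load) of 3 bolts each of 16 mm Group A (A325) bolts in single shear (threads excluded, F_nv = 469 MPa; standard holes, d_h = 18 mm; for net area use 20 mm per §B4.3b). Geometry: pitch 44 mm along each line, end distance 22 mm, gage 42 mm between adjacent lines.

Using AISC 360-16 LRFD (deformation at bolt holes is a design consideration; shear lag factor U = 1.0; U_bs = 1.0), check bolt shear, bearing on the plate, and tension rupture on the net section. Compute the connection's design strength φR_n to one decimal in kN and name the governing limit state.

502.9 kN (net-section rupture governs)

Bolt shear: A_b = π(16)²/4 = 201.06 mm². φR_n = 0.75 × 469 × 201.06 × 9 × 1 = 636.5 kN.
Bearing (10 mm plate, F_u = 450 MPa): end bolts L_c = 22 − 18/2 = 13, R_n = min(1.2×13×10×450, 2.4×16×10×450) = 70.2 kN/bolt; interior L_c = 44 − 18 = 26, R_n = 140.4 kN/bolt. φR_n = 0.75 × (3×70.2 + 6×140.4) = 789.8 kN.
Tension rupture (net): A_n = (209 − 3×20)×10 = 1490 mm² (U = 1.0, A_e = A_n). φR_n = 0.75 × 450 × 1490 = 502.9 kN.
Governing: min(636.5, 789.8, 502.9) = 502.9 kN → net-section rupture.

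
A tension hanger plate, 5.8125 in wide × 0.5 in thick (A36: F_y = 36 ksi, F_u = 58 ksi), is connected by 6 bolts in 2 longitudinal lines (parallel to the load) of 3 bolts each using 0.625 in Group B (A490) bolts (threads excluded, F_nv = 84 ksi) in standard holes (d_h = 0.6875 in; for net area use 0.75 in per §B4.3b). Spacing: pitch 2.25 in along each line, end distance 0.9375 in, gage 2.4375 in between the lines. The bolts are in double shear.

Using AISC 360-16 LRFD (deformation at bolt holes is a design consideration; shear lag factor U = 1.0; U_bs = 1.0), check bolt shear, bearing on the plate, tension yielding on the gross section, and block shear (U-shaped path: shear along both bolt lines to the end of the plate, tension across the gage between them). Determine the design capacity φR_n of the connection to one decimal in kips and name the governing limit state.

94.2 kips (gross-section yield governs)

Bolt shear: A_b = π(0.625)²/4 = 0.3068 in². φR_n = 0.75 × 84 × 0.3068 × 6 × 2 = 231.9 kips.
Bearing (0.5 in plate, F_u = 58 ksi): end bolts L_c = 0.9375 − 0.6875/2 = 0.59375, R_n = min(1.2×0.59375×0.5×58, 2.4×0.625×0.5×58) = 20.663 kips/bolt; interior L_c = 2.25 − 0.6875 = 1.5625, R_n = 43.5 kips/bolt. φR_n = 0.75 × (2×20.663 + 4×43.5) = 161.5 kips.
Tension yield (gross): A_g = 5.8125×0.5 = 2.9063 in². φR_n = 0.90 × 36 × 2.9063 = 94.2 kips.
Block shear: shear path 2×[0.9375+2×2.25] = 2×5.4375 in, A_gv = 5.4375, A_nv = 2×(5.4375 − 2.5×0.75)×0.5 = 3.5625 in²; tension across gage: (2.4375 − 1×0.75)×0.5 = 0.84375 in². R_n = min(0.6×58×3.5625, 0.6×36×5.4375) + 1.0×58×0.84375 = min(123.98, 117.45) + 48.938 = 166.39 kips. φR_n = 0.75 × 166.39 = 124.8 kips.
Governing: min(231.9, 161.5, 94.2, 124.8) = 94.2 kips → gross-section yield.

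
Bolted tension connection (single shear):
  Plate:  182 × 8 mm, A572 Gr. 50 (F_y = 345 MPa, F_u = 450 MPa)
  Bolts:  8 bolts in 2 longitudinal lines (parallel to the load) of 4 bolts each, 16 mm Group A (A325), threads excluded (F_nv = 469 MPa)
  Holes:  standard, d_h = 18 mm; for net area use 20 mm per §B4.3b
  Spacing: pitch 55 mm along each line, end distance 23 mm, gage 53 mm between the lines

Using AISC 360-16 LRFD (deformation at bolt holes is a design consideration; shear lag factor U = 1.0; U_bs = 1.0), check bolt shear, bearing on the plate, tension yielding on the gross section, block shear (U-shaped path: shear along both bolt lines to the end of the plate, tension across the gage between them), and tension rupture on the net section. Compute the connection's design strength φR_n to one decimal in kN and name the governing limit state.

Bolt shear: A_b = π(16)²/4 = 201.06 mm². φR_n = 0.75 × 469 × 201.06 × 8 × 1 = 565.8 kN.
Bearing (8 mm plate, F_u = 450 MPa): end bolts L_c = 23 − 18/2 = 14, R_n = min(1.2×14×8×450, 2.4×16×8×450) = 60.48 kN/bolt; interior L_c = 55 − 18 = 37, R_n = 138.24 kN/bolt. φR_n = 0.75 × (2×60.48 + 6×138.24) = 712.8 kN.
Tension yield (gross): A_g = 182×8 = 1456 mm². φR_n = 0.90 × 345 × 1456 = 452.1 kN.
Block shear: shear path 2×[23+3×55] = 2×188 mm, A_gv = 3008, A_nv = 2×(188 − 3.5×20)×8 = 1888 mm²; tension across gage: (53 − 1×20)×8 = 264 mm². R_n = min(0.6×450×1888, 0.6×345×3008) + 1.0×450×264 = min(509.76, 622.66) + 118.8 = 628.56 kN. φR_n = 0.75 × 628.56 = 471.4 kN.
Tension rupture (net): A_n = (182 − 2×20)×8 = 1136 mm² (U = 1.0, A_e = A_n). φR_n = 0.75 × 450 × 1136 = 383.4 kN.
Governing: min(565.8, 712.8, 452.1, 471.4, 383.4) = 383.4 kN → net-section rupture.

383.4 kN (net-section rupture governs)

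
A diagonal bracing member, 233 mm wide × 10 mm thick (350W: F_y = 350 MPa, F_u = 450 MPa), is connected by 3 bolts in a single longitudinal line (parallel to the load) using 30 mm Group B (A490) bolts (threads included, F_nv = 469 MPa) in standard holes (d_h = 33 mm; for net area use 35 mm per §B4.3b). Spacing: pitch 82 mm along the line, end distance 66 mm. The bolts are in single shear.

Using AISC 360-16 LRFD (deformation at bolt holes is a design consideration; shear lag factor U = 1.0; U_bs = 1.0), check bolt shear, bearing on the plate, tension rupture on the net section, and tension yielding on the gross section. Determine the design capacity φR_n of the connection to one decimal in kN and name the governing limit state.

597.4 kN (bearing governs)

Bolt shear: A_b = π(30)²/4 = 706.86 mm². φR_n = 0.75 × 469 × 706.86 × 3 × 1 = 745.9 kN.
Bearing (10 mm plate, F_u = 450 MPa): end bolts L_c = 66 − 33/2 = 49.5, R_n = min(1.2×49.5×10×450, 2.4×30×10×450) = 267.3 kN/bolt; interior L_c = 82 − 33 = 49, R_n = 264.6 kN/bolt. φR_n = 0.75 × (1×267.3 + 2×264.6) = 597.4 kN.
Tension rupture (net): A_n = (233 − 1×35)×10 = 1980 mm² (U = 1.0, A_e = A_n). φR_n = 0.75 × 450 × 1980 = 668.3 kN.
Tension yield (gross): A_g = 233×10 = 2330 mm². φR_n = 0.90 × 350 × 2330 = 734.0 kN.
Governing: min(745.9, 597.4, 668.3, 734.0) = 597.4 kN → bearing.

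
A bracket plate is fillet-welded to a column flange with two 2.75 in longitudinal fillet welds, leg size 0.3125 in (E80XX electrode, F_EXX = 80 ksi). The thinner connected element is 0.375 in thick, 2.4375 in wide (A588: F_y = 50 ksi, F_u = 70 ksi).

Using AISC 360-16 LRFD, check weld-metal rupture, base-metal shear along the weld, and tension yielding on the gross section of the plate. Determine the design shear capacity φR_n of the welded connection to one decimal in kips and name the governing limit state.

Weld metal: throat = 0.707×0.3125 = 0.22094 in, L = 2×2.75 = 5.5 in. φR_n = 0.75 × 0.6 × 80 × 0.22094 × 5.5 = 43.7 kips.
Base metal shear (0.375 in plate): yield φR_n = 1.0×0.6×50×0.375×5.5 = 61.9 kips; rupture φR_n = 0.75×0.6×70×0.375×5.5 = 65.0 kips; take 61.9 kips (yield).
Tension yield (gross): A_g = 2.4375×0.375 = 0.91406 in². φR_n = 0.90 × 50 × 0.91406 = 41.1 kips.
Governing: min(43.7, 61.9, 41.1) = 41.1 kips → gross-section yield.

41.1 kips (gross-section yield governs)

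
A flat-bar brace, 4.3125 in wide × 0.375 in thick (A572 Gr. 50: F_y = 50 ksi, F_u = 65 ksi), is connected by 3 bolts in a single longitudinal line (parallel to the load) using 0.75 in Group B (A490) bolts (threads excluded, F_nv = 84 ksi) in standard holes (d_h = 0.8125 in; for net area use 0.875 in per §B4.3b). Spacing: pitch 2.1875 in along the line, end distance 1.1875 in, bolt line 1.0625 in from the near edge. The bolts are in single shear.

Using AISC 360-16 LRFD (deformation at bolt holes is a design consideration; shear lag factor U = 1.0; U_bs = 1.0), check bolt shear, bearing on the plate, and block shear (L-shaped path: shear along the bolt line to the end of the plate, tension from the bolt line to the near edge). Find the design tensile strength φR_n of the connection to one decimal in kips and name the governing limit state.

Bolt shear: A_b = π(0.75)²/4 = 0.44179 in². φR_n = 0.75 × 84 × 0.44179 × 3 × 1 = 83.5 kips.
Bearing (0.375 in plate, F_u = 65 ksi): end bolts L_c = 1.1875 − 0.8125/2 = 0.78125, R_n = min(1.2×0.78125×0.375×65, 2.4×0.75×0.375×65) = 22.852 kips/bolt; interior L_c = 2.1875 − 0.8125 = 1.375, R_n = 40.219 kips/bolt. φR_n = 0.75 × (1×22.852 + 2×40.219) = 77.5 kips.
Block shear: shear path 1×[1.1875+2×2.1875] = 1×5.5625 in, A_gv = 2.0859, A_nv = 1×(5.5625 − 2.5×0.875)×0.375 = 1.2656 in²; tension to near edge: (1.0625 − 0.5×0.875)×0.375 = 0.23438 in². R_n = min(0.6×65×1.2656, 0.6×50×2.0859) + 1.0×65×0.23438 = min(49.358, 62.577) + 15.235 = 64.593 kips. φR_n = 0.75 × 64.593 = 48.4 kips.
Governing: min(83.5, 77.5, 48.4) = 48.4 kips → block shear.

48.4 kips (block shear governs)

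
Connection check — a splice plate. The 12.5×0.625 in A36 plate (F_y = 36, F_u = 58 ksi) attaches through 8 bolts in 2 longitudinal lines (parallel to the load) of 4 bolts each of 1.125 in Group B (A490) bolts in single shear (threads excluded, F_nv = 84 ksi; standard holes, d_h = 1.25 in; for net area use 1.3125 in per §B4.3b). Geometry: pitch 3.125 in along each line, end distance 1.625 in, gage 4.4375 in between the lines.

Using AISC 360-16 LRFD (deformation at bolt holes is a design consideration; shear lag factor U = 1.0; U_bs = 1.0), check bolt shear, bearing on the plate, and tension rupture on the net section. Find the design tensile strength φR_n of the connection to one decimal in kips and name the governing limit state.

Bolt shear: A_b = π(1.125)²/4 = 0.99402 in². φR_n = 0.75 × 84 × 0.99402 × 8 × 1 = 501.0 kips.
Bearing (0.625 in plate, F_u = 58 ksi): end bolts L_c = 1.625 − 1.25/2 = 1, R_n = min(1.2×1×0.625×58, 2.4×1.125×0.625×58) = 43.5 kips/bolt; interior L_c = 3.125 − 1.25 = 1.875, R_n = 81.563 kips/bolt. φR_n = 0.75 × (2×43.5 + 6×81.563) = 432.3 kips.
Tension rupture (net): A_n = (12.5 − 2×1.3125)×0.625 = 6.1719 in² (U = 1.0, A_e = A_n). φR_n = 0.75 × 58 × 6.1719 = 268.5 kips.
Governing: min(501.0, 432.3, 268.5) = 268.5 kips → net-section rupture.

268.5 kips (net-section rupture governs)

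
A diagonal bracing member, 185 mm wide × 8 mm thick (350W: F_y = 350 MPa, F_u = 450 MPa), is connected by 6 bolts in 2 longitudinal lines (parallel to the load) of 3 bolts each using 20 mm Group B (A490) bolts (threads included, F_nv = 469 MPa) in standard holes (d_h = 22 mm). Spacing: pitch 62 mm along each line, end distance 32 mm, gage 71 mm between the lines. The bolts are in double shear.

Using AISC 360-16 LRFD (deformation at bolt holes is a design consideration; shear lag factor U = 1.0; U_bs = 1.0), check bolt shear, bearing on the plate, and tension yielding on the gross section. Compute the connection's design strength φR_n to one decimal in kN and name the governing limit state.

466.2 kN (gross-section yield governs)

Bolt shear: A_b = π(20)²/4 = 314.16 mm². φR_n = 0.75 × 469 × 314.16 × 6 × 2 = 1326.1 kN.
Bearing (8 mm plate, F_u = 450 MPa): end bolts L_c = 32 − 22/2 = 21, R_n = min(1.2×21×8×450, 2.4×20×8×450) = 90.72 kN/bolt; interior L_c = 62 − 22 = 40, R_n = 172.8 kN/bolt. φR_n = 0.75 × (2×90.72 + 4×172.8) = 654.5 kN.
Tension yield (gross): A_g = 185×8 = 1480 mm². φR_n = 0.90 × 350 × 1480 = 466.2 kN.
Governing: min(1326.1, 654.5, 466.2) = 466.2 kN → gross-section yield.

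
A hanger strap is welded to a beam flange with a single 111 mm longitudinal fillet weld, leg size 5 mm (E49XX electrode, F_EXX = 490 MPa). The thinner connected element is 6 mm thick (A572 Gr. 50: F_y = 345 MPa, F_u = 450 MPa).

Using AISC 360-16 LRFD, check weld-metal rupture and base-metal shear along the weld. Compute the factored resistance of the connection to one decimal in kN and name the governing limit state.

86.5 kN (weld metal governs)

Weld metal: throat = 0.707×5 = 3.535 mm, L = 111 mm. φR_n = 0.75 × 0.6 × 490 × 3.535 × 111 = 86.5 kN.
Base metal shear (6 mm plate): yield φR_n = 1.0×0.6×345×6×111 = 137.9 kN; rupture φR_n = 0.75×0.6×450×6×111 = 134.9 kN; take 134.9 kN (rupture).
Governing: min(86.5, 134.9) = 86.5 kN → weld metal.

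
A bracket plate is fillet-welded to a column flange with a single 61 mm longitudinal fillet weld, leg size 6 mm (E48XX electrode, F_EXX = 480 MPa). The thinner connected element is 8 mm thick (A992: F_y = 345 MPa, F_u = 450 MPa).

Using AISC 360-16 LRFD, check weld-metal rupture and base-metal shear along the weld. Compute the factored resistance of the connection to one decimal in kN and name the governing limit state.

55.9 kN (weld metal governs)

Weld metal: throat = 0.707×6 = 4.242 mm, L = 61 mm. φR_n = 0.75 × 0.6 × 480 × 4.242 × 61 = 55.9 kN.
Base metal shear (8 mm plate): yield φR_n = 1.0×0.6×345×8×61 = 101.0 kN; rupture φR_n = 0.75×0.6×450×8×61 = 98.8 kN; take 98.8 kN (rupture).
Governing: min(55.9, 98.8) = 55.9 kN → weld metal.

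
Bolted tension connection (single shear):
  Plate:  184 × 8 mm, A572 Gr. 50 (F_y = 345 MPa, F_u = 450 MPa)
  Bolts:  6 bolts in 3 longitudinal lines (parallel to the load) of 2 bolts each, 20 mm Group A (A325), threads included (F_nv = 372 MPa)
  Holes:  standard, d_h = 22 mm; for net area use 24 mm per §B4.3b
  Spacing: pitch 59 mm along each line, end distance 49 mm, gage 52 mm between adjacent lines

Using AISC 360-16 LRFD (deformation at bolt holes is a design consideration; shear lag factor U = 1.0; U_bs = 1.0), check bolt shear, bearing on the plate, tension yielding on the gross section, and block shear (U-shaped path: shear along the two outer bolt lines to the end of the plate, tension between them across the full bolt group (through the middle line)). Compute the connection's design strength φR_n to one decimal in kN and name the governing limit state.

384.5 kN (block shear governs)

Bolt shear: A_b = π(20)²/4 = 314.16 mm². φR_n = 0.75 × 372 × 314.16 × 6 × 1 = 525.9 kN.
Bearing (8 mm plate, F_u = 450 MPa): end bolts L_c = 49 − 22/2 = 38, R_n = min(1.2×38×8×450, 2.4×20×8×450) = 164.16 kN/bolt; interior L_c = 59 − 22 = 37, R_n = 159.84 kN/bolt. φR_n = 0.75 × (3×164.16 + 3×159.84) = 729.0 kN.
Tension yield (gross): A_g = 184×8 = 1472 mm². φR_n = 0.90 × 345 × 1472 = 457.1 kN.
Block shear: shear path 2×[49+1×59] = 2×108 mm, A_gv = 1728, A_nv = 2×(108 − 1.5×24)×8 = 1152 mm²; tension across gage: (104 − 2×24)×8 = 448 mm². R_n = min(0.6×450×1152, 0.6×345×1728) + 1.0×450×448 = min(311.04, 357.7) + 201.6 = 512.64 kN. φR_n = 0.75 × 512.64 = 384.5 kN.
Governing: min(525.9, 729.0, 457.1, 384.5) = 384.5 kN → block shear.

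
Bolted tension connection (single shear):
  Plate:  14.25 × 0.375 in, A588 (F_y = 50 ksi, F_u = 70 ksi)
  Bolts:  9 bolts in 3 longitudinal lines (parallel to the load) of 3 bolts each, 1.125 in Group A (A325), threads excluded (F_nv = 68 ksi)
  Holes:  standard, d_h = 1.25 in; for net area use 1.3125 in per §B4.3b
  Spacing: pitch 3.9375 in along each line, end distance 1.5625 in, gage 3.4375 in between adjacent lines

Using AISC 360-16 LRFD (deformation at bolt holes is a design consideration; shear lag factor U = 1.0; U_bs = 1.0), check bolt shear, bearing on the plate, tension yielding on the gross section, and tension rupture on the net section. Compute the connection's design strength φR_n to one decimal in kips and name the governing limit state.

Bolt shear: A_b = π(1.125)²/4 = 0.99402 in². φR_n = 0.75 × 68 × 0.99402 × 9 × 1 = 456.3 kips.
Bearing (0.375 in plate, F_u = 70 ksi): end bolts L_c = 1.5625 − 1.25/2 = 0.9375, R_n = min(1.2×0.9375×0.375×70, 2.4×1.125×0.375×70) = 29.531 kips/bolt; interior L_c = 3.9375 − 1.25 = 2.6875, R_n = 70.875 kips/bolt. φR_n = 0.75 × (3×29.531 + 6×70.875) = 385.4 kips.
Tension yield (gross): A_g = 14.25×0.375 = 5.3438 in². φR_n = 0.90 × 50 × 5.3438 = 240.5 kips.
Tension rupture (net): A_n = (14.25 − 3×1.3125)×0.375 = 3.8672 in² (U = 1.0, A_e = A_n). φR_n = 0.75 × 70 × 3.8672 = 203.0 kips.
Governing: min(456.3, 385.4, 240.5, 203.0) = 203.0 kips → net-section rupture.

203.0 kips (net-section rupture governs)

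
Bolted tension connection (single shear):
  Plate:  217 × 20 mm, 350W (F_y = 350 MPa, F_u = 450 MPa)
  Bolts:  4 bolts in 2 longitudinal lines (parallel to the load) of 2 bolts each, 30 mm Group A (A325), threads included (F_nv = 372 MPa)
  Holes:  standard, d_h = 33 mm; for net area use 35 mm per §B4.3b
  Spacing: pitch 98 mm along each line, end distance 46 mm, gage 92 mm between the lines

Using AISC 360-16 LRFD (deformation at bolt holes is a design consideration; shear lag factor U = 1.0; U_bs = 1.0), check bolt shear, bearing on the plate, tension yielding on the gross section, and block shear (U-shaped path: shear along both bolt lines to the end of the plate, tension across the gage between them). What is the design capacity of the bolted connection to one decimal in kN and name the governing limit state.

Bolt shear: A_b = π(30)²/4 = 706.86 mm². φR_n = 0.75 × 372 × 706.86 × 4 × 1 = 788.9 kN.
Bearing (20 mm plate, F_u = 450 MPa): end bolts L_c = 46 − 33/2 = 29.5, R_n = min(1.2×29.5×20×450, 2.4×30×20×450) = 318.6 kN/bolt; interior L_c = 98 − 33 = 65, R_n = 648 kN/bolt. φR_n = 0.75 × (2×318.6 + 2×648) = 1449.9 kN.
Tension yield (gross): A_g = 217×20 = 4340 mm². φR_n = 0.90 × 350 × 4340 = 1367.1 kN.
Block shear: shear path 2×[46+1×98] = 2×144 mm, A_gv = 5760, A_nv = 2×(144 − 1.5×35)×20 = 3660 mm²; tension across gage: (92 − 1×35)×20 = 1140 mm². R_n = min(0.6×450×3660, 0.6×350×5760) + 1.0×450×1140 = min(988.2, 1209.6) + 513 = 1501.2 kN. φR_n = 0.75 × 1501.2 = 1125.9 kN.
Governing: min(788.9, 1449.9, 1367.1, 1125.9) = 788.9 kN → bolt shear.

788.9 kN (bolt shear governs)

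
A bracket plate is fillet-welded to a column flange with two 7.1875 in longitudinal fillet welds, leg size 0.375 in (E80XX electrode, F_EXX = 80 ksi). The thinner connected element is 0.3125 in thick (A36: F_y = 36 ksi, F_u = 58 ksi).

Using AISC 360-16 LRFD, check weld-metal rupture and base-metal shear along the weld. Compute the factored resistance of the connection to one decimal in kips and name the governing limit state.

Weld metal: throat = 0.707×0.375 = 0.26513 in, L = 2×7.1875 = 14.375 in. φR_n = 0.75 × 0.6 × 80 × 0.26513 × 14.375 = 137.2 kips.
Base metal shear (0.3125 in plate): yield φR_n = 1.0×0.6×36×0.3125×14.375 = 97.0 kips; rupture φR_n = 0.75×0.6×58×0.3125×14.375 = 117.2 kips; take 97.0 kips (yield).
Governing: min(137.2, 97.0) = 97.0 kips → base-metal shear.

97.0 kips (base-metal shear governs)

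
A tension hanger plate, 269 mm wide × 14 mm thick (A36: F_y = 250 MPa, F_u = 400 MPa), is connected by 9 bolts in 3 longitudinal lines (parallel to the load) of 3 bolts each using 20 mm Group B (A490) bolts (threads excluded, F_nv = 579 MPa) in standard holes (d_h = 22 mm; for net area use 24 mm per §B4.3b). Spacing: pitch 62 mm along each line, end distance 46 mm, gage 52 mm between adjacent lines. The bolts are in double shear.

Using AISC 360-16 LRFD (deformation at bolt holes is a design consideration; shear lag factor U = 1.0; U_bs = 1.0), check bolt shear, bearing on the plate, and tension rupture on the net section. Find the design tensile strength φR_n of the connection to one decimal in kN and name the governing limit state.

Bolt shear: A_b = π(20)²/4 = 314.16 mm². φR_n = 0.75 × 579 × 314.16 × 9 × 2 = 2455.6 kN.
Bearing (14 mm plate, F_u = 400 MPa): end bolts L_c = 46 − 22/2 = 35, R_n = min(1.2×35×14×400, 2.4×20×14×400) = 235.2 kN/bolt; interior L_c = 62 − 22 = 40, R_n = 268.8 kN/bolt. φR_n = 0.75 × (3×235.2 + 6×268.8) = 1738.8 kN.
Tension rupture (net): A_n = (269 − 3×24)×14 = 2758 mm² (U = 1.0, A_e = A_n). φR_n = 0.75 × 400 × 2758 = 827.4 kN.
Governing: min(2455.6, 1738.8, 827.4) = 827.4 kN → net-section rupture.

827.4 kN (net-section rupture governs)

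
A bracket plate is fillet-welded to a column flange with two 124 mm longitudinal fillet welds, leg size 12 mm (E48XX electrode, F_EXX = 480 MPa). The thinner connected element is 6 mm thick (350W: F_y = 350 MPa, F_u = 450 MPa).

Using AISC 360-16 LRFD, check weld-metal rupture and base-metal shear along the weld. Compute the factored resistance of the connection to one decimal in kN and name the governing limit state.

Weld metal: throat = 0.707×12 = 8.484 mm, L = 2×124 = 248 mm. φR_n = 0.75 × 0.6 × 480 × 8.484 × 248 = 454.5 kN.
Base metal shear (6 mm plate): yield φR_n = 1.0×0.6×350×6×248 = 312.5 kN; rupture φR_n = 0.75×0.6×450×6×248 = 301.3 kN; take 301.3 kN (rupture).
Governing: min(454.5, 301.3) = 301.3 kN → base-metal shear.

301.3 kN (base-metal shear governs)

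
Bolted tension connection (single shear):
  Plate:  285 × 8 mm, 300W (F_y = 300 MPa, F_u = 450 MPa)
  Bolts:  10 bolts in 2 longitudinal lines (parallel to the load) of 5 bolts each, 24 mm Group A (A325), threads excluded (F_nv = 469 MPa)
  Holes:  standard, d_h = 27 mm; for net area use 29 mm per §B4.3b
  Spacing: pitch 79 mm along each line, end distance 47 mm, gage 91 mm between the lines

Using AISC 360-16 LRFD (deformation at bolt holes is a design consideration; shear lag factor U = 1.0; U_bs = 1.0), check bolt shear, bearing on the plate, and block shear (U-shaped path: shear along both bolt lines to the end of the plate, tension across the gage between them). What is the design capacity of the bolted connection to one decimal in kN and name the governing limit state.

920.7 kN (block shear governs)

Bolt shear: A_b = π(24)²/4 = 452.39 mm². φR_n = 0.75 × 469 × 452.39 × 10 × 1 = 1591.3 kN.
Bearing (8 mm plate, F_u = 450 MPa): end bolts L_c = 47 − 27/2 = 33.5, R_n = min(1.2×33.5×8×450, 2.4×24×8×450) = 144.72 kN/bolt; interior L_c = 79 − 27 = 52, R_n = 207.36 kN/bolt. φR_n = 0.75 × (2×144.72 + 8×207.36) = 1461.2 kN.
Block shear: shear path 2×[47+4×79] = 2×363 mm, A_gv = 5808, A_nv = 2×(363 − 4.5×29)×8 = 3720 mm²; tension across gage: (91 − 1×29)×8 = 496 mm². R_n = min(0.6×450×3720, 0.6×300×5808) + 1.0×450×496 = min(1004.4, 1045.4) + 223.2 = 1227.6 kN. φR_n = 0.75 × 1227.6 = 920.7 kN.
Governing: min(1591.3, 1461.2, 920.7) = 920.7 kN → block shear.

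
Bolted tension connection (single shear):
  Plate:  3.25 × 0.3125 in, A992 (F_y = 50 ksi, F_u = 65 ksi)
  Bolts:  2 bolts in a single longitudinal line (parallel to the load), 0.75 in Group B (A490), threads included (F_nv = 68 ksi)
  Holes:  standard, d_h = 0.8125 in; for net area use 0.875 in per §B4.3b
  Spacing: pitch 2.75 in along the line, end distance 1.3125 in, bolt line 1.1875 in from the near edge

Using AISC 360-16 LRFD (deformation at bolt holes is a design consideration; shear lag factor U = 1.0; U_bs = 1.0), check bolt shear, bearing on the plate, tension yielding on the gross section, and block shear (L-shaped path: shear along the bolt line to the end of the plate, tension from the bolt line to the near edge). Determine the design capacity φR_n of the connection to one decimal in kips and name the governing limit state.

Bolt shear: A_b = π(0.75)²/4 = 0.44179 in². φR_n = 0.75 × 68 × 0.44179 × 2 × 1 = 45.1 kips.
Bearing (0.3125 in plate, F_u = 65 ksi): end bolts L_c = 1.3125 − 0.8125/2 = 0.90625, R_n = min(1.2×0.90625×0.3125×65, 2.4×0.75×0.3125×65) = 22.09 kips/bolt; interior L_c = 2.75 − 0.8125 = 1.9375, R_n = 36.563 kips/bolt. φR_n = 0.75 × (1×22.09 + 1×36.563) = 44.0 kips.
Tension yield (gross): A_g = 3.25×0.3125 = 1.0156 in². φR_n = 0.90 × 50 × 1.0156 = 45.7 kips.
Block shear: shear path 1×[1.3125+1×2.75] = 1×4.0625 in, A_gv = 1.2695, A_nv = 1×(4.0625 − 1.5×0.875)×0.3125 = 0.85938 in²; tension to near edge: (1.1875 − 0.5×0.875)×0.3125 = 0.23438 in². R_n = min(0.6×65×0.85938, 0.6×50×1.2695) + 1.0×65×0.23438 = min(33.516, 38.085) + 15.235 = 48.751 kips. φR_n = 0.75 × 48.751 = 36.6 kips.
Governing: min(45.1, 44.0, 45.7, 36.6) = 36.6 kips → block shear.

36.6 kips (block shear governs)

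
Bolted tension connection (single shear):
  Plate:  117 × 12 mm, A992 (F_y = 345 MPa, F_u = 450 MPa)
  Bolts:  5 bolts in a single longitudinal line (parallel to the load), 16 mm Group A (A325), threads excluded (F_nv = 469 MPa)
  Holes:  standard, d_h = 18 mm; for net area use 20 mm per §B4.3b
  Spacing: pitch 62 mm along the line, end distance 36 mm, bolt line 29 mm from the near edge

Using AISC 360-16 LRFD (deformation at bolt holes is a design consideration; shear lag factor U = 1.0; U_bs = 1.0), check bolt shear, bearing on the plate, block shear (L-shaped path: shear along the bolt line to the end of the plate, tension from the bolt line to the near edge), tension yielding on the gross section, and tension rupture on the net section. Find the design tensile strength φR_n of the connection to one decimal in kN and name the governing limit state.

Bolt shear: A_b = π(16)²/4 = 201.06 mm². φR_n = 0.75 × 469 × 201.06 × 5 × 1 = 353.6 kN.
Bearing (12 mm plate, F_u = 450 MPa): end bolts L_c = 36 − 18/2 = 27, R_n = min(1.2×27×12×450, 2.4×16×12×450) = 174.96 kN/bolt; interior L_c = 62 − 18 = 44, R_n = 207.36 kN/bolt. φR_n = 0.75 × (1×174.96 + 4×207.36) = 753.3 kN.
Block shear: shear path 1×[36+4×62] = 1×284 mm, A_gv = 3408, A_nv = 1×(284 − 4.5×20)×12 = 2328 mm²; tension to near edge: (29 − 0.5×20)×12 = 228 mm². R_n = min(0.6×450×2328, 0.6×345×3408) + 1.0×450×228 = min(628.56, 705.46) + 102.6 = 731.16 kN. φR_n = 0.75 × 731.16 = 548.4 kN.
Tension yield (gross): A_g = 117×12 = 1404 mm². φR_n = 0.90 × 345 × 1404 = 435.9 kN.
Tension rupture (net): A_n = (117 − 1×20)×12 = 1164 mm² (U = 1.0, A_e = A_n). φR_n = 0.75 × 450 × 1164 = 392.9 kN.
Governing: min(353.6, 753.3, 548.4, 435.9, 392.9) = 353.6 kN → bolt shear.

353.6 kN (bolt shear governs)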